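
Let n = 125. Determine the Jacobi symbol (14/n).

1

Pull out 2: since 125 ≡ 5 (mod 8), (2/125) = -1.
Reciprocity: 7 ≡ 3 and 125 ≡ 1 (mod 4), so (7/125) = +(125/7).
Reduce top mod 7: now compute (6/7).
Pull out 2: since 7 ≡ 7 (mod 8), (2/7) = +1.
Reciprocity: 3 ≡ 3 and 7 ≡ 3 (mod 4), so (3/7) = −(7/3).
Reduce top mod 3: now compute (1/3).
Reached (1/3) = 1. Collecting the sign flips along the way, the symbol is +1.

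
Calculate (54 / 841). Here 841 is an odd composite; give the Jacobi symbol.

1

Pull out 2: since 841 ≡ 1 (mod 8), (2/841) = +1.
Reciprocity: 27 ≡ 3 and 841 ≡ 1 (mod 4), so (27/841) = +(841/27).
Reduce top mod 27: now compute (4/27).
Pull out 2^2: since 27 ≡ 3 (mod 8), (2/27) = -1, so (2/27)^2 = +1.
Reached (1/27) = 1. Collecting the sign flips along the way, the symbol is +1.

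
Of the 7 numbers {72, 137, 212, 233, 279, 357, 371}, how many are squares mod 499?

(72/499) = -1 → non-residue.
(137/499) = +1 → QR.
(212/499) = -1 → non-residue.
(233/499) = +1 → QR.
(279/499) = +1 → QR.
(357/499) = -1 → non-residue.
(371/499) = +1 → QR.
Total quadratic residues among the 7: 4.

4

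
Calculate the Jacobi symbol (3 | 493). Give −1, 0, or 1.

Reciprocity: 3 ≡ 3 and 493 ≡ 1 (mod 4), so (3/493) = +(493/3).
Reduce top mod 3: now compute (1/3).
Reached (1/3) = 1. Collecting the sign flips along the way, the symbol is +1.

1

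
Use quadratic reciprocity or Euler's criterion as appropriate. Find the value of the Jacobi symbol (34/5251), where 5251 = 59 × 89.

Pull out 2: since 5251 ≡ 3 (mod 8), (2/5251) = -1.
Reciprocity: 17 ≡ 1 and 5251 ≡ 3 (mod 4), so (17/5251) = +(5251/17).
Reduce top mod 17: now compute (15/17).
Reciprocity: 15 ≡ 3 and 17 ≡ 1 (mod 4), so (15/17) = +(17/15).
Reduce top mod 15: now compute (2/15).
Pull out 2: since 15 ≡ 7 (mod 8), (2/15) = +1.
Reached (1/15) = 1. Collecting the sign flips along the way, the symbol is -1.

-1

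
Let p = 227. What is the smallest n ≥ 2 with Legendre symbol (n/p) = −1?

(2/227) = −1, so 2 is the smallest positive non-residue mod 227.

2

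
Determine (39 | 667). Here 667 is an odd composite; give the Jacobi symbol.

-1

Reciprocity: 39 ≡ 3 and 667 ≡ 3 (mod 4), so (39/667) = −(667/39).
Reduce top mod 39: now compute (4/39).
Pull out 2^2: since 39 ≡ 7 (mod 8), (2/39) = +1, so (2/39)^2 = +1.
Reached (1/39) = 1. Collecting the sign flips along the way, the symbol is -1.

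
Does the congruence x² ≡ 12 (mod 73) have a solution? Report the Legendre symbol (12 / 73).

Pull out 2^2: since 73 ≡ 1 (mod 8), (2/73) = +1, so (2/73)^2 = +1.
Reciprocity: 3 ≡ 3 and 73 ≡ 1 (mod 4), so (3/73) = +(73/3).
Reduce top mod 3: now compute (1/3).
Reached (1/3) = 1. Collecting the sign flips along the way, the symbol is +1.

1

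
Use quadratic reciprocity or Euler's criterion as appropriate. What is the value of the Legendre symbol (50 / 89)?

1

Euler's criterion: (50/89) ≡ 50^44 (mod 89).
50^2 ≡ 8 (mod 89)
50^4 ≡ 64 (mod 89)
50^8 ≡ 2 (mod 89)
50^16 ≡ 4 (mod 89)
50^32 ≡ 16 (mod 89)
50^44 = 50^(32+8+4) ≡ 1 (mod 89).
Result is 1, so (50/89) = 1.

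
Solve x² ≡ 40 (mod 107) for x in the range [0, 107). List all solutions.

19, 88

Since 107 ≡ 3 (mod 4), a square root of 40 is 40^((107+1)/4) = 40^27 mod 107.
Repeated squaring: 40^2≡102, 40^4≡25, 40^8≡90, 40^16≡75 (mod 107).
40^27 = 40^(16+8+2+1) ≡ 19 (mod 107).
Check: 19² = 361 ≡ 40 (mod 107). The two roots are 19 and 88.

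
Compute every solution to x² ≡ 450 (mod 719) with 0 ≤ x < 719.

Since 719 ≡ 3 (mod 4), a square root of 450 is 450^((719+1)/4) = 450^180 mod 719.
Repeated squaring: 450^2≡461, 450^4≡416, 450^8≡496, 450^16≡118, 450^32≡263, 450^64≡145, 450^128≡174 (mod 719).
450^180 = 450^(128+32+16+4) ≡ 546 (mod 719).
Check: 546² = 298116 ≡ 450 (mod 719). The two roots are 173 and 546.

173, 546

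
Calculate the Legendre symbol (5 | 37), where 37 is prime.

Euler's criterion: (5/37) ≡ 5^18 (mod 37).
5^2 ≡ 25 (mod 37)
5^4 ≡ 33 (mod 37)
5^8 ≡ 16 (mod 37)
5^16 ≡ 34 (mod 37)
5^18 = 5^(16+2) ≡ 36 (mod 37).
Result is 36 ≡ −1, so (5/37) = −1.

-1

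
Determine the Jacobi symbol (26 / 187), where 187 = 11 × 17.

1

Pull out 2: since 187 ≡ 3 (mod 8), (2/187) = -1.
Reciprocity: 13 ≡ 1 and 187 ≡ 3 (mod 4), so (13/187) = +(187/13).
Reduce top mod 13: now compute (5/13).
Reciprocity: 5 ≡ 1 and 13 ≡ 1 (mod 4), so (5/13) = +(13/5).
Reduce top mod 5: now compute (3/5).
Reciprocity: 3 ≡ 3 and 5 ≡ 1 (mod 4), so (3/5) = +(5/3).
Reduce top mod 3: now compute (2/3).
Pull out 2: since 3 ≡ 3 (mod 8), (2/3) = -1.
Reached (1/3) = 1. Collecting the sign flips along the way, the symbol is +1.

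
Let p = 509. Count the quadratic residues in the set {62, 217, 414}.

(62/509) = +1 → QR.
(217/509) = +1 → QR.
(414/509) = -1 → non-residue.
Total quadratic residues among the 3: 2.

2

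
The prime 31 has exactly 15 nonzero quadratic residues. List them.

Square k = 1,…,15 (k and 31−k give the same square):
1²=1, 2²=4, 3²=9, 4²=16, 5²=25, 6²≡5, 7²≡18, 8²≡2, 9²≡19, 10²≡7, 11²≡28, 12²≡20, 13²≡14, 14²≡10, 15²≡8 (mod 31).
So the quadratic residues mod 31 are {1, 2, 4, 5, 7, 8, 9, 10, 14, 16, 18, 19, 20, 25, 28}.

1 2 4 5 7 8 9 10 14 16 18 19 20 25 28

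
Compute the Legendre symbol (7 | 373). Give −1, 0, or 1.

1

Reciprocity: 7 ≡ 3 and 373 ≡ 1 (mod 4), so (7/373) = +(373/7).
Reduce top mod 7: now compute (2/7).
Pull out 2: since 7 ≡ 7 (mod 8), (2/7) = +1.
Reached (1/7) = 1. Collecting the sign flips along the way, the symbol is +1.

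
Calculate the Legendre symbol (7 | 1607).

Reciprocity: 7 ≡ 3 and 1607 ≡ 3 (mod 4), so (7/1607) = −(1607/7).
Reduce top mod 7: now compute (4/7).
Pull out 2^2: since 7 ≡ 7 (mod 8), (2/7) = +1, so (2/7)^2 = +1.
Reached (1/7) = 1. Collecting the sign flips along the way, the symbol is -1.

-1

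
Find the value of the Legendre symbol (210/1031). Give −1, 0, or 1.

-1

Pull out 2: since 1031 ≡ 7 (mod 8), (2/1031) = +1.
Reciprocity: 105 ≡ 1 and 1031 ≡ 3 (mod 4), so (105/1031) = +(1031/105).
Reduce top mod 105: now compute (86/105).
Pull out 2: since 105 ≡ 1 (mod 8), (2/105) = +1.
Reciprocity: 43 ≡ 3 and 105 ≡ 1 (mod 4), so (43/105) = +(105/43).
Reduce top mod 43: now compute (19/43).
Reciprocity: 19 ≡ 3 and 43 ≡ 3 (mod 4), so (19/43) = −(43/19).
Reduce top mod 19: now compute (5/19).
Reciprocity: 5 ≡ 1 and 19 ≡ 3 (mod 4), so (5/19) = +(19/5).
Reduce top mod 5: now compute (4/5).
Pull out 2^2: since 5 ≡ 5 (mod 8), (2/5) = -1, so (2/5)^2 = +1.
Reached (1/5) = 1. Collecting the sign flips along the way, the symbol is -1.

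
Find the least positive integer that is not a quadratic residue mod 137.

(2/137) = +1, so 2 is a residue.
(3/137) = −1, so 3 is the smallest positive non-residue mod 137.

3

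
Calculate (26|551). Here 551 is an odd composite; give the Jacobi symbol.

-1

Pull out 2: since 551 ≡ 7 (mod 8), (2/551) = +1.
Reciprocity: 13 ≡ 1 and 551 ≡ 3 (mod 4), so (13/551) = +(551/13).
Reduce top mod 13: now compute (5/13).
Reciprocity: 5 ≡ 1 and 13 ≡ 1 (mod 4), so (5/13) = +(13/5).
Reduce top mod 5: now compute (3/5).
Reciprocity: 3 ≡ 3 and 5 ≡ 1 (mod 4), so (3/5) = +(5/3).
Reduce top mod 3: now compute (2/3).
Pull out 2: since 3 ≡ 3 (mod 8), (2/3) = -1.
Reached (1/3) = 1. Collecting the sign flips along the way, the symbol is -1.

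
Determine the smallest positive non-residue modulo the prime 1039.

3

(2/1039) = +1, so 2 is a residue.
(3/1039) = −1, so 3 is the smallest positive non-residue mod 1039.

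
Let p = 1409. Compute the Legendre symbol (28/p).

Pull out 2^2: since 1409 ≡ 1 (mod 8), (2/1409) = +1, so (2/1409)^2 = +1.
Reciprocity: 7 ≡ 3 and 1409 ≡ 1 (mod 4), so (7/1409) = +(1409/7).
Reduce top mod 7: now compute (2/7).
Pull out 2: since 7 ≡ 7 (mod 8), (2/7) = +1.
Reached (1/7) = 1. Collecting the sign flips along the way, the symbol is +1.

1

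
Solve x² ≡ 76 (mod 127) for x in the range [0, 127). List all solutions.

Since 127 ≡ 3 (mod 4), a square root of 76 is 76^((127+1)/4) = 76^32 mod 127.
Repeated squaring: 76^2≡61, 76^4≡38, 76^8≡47, 76^16≡50, 76^32≡87 (mod 127).
76^32 = 76^(32) ≡ 87 (mod 127).
Check: 87² = 7569 ≡ 76 (mod 127). The two roots are 40 and 87.

40, 87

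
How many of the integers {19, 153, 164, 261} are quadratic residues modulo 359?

2

(19/359) = -1 → non-residue.
(153/359) = +1 → QR.
(164/359) = +1 → QR.
(261/359) = -1 → non-residue.
Total quadratic residues among the 4: 2.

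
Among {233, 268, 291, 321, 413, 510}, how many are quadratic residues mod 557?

4

(233/557) = +1 → QR.
(268/557) = +1 → QR.
(291/557) = -1 → non-residue.
(321/557) = +1 → QR.
(413/557) = +1 → QR.
(510/557) = -1 → non-residue.
Total quadratic residues among the 6: 4.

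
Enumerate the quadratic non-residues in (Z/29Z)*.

2, 3, 8, 10, 11, 12, 14, 15, 17, 18, 19, 21, 26, 27

Square k = 1,…,14 (k and 29−k give the same square):
1²=1, 2²=4, 3²=9, 4²=16, 5²=25, 6²≡7, 7²≡20, 8²≡6, 9²≡23, 10²≡13, 11²≡5, 12²≡28, 13²≡24, 14²≡22 (mod 29).
The residues are {1, 4, 5, 6, 7, 9, 13, 16, 20, 22, 23, 24, 25, 28}; the non-residues are the remaining 14 nonzero classes.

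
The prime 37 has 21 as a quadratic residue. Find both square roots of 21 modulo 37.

37 ≡ 1 (mod 4), so we find a root by search.
Trying successive values, 13² = 169 ≡ 21 (mod 37). The other root is 37 − 13 = 24.

13, 24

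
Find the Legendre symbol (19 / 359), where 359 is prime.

-1

Reciprocity: 19 ≡ 3 and 359 ≡ 3 (mod 4), so (19/359) = −(359/19).
Reduce top mod 19: now compute (17/19).
Reciprocity: 17 ≡ 1 and 19 ≡ 3 (mod 4), so (17/19) = +(19/17).
Reduce top mod 17: now compute (2/17).
Pull out 2: since 17 ≡ 1 (mod 8), (2/17) = +1.
Reached (1/17) = 1. Collecting the sign flips along the way, the symbol is -1.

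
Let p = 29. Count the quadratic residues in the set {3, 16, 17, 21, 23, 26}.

2

(3/29) = -1 → non-residue.
(16/29) = +1 → QR.
(17/29) = -1 → non-residue.
(21/29) = -1 → non-residue.
(23/29) = +1 → QR.
(26/29) = -1 → non-residue.
Total quadratic residues among the 6: 2.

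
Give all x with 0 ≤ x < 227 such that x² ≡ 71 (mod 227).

57, 170

Since 227 ≡ 3 (mod 4), a square root of 71 is 71^((227+1)/4) = 71^57 mod 227.
Repeated squaring: 71^2≡47, 71^4≡166, 71^8≡89, 71^16≡203, 71^32≡122 (mod 227).
71^57 = 71^(32+16+8+1) ≡ 57 (mod 227).
Check: 57² = 3249 ≡ 71 (mod 227). The two roots are 57 and 170.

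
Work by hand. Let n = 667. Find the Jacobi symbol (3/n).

-1

Reciprocity: 3 ≡ 3 and 667 ≡ 3 (mod 4), so (3/667) = −(667/3).
Reduce top mod 3: now compute (1/3).
Reached (1/3) = 1. Collecting the sign flips along the way, the symbol is -1.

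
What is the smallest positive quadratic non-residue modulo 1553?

3

(2/1553) = +1, so 2 is a residue.
(3/1553) = −1, so 3 is the smallest positive non-residue mod 1553.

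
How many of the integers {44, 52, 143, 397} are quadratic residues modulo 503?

(44/503) = +1 → QR.
(52/503) = +1 → QR.
(143/503) = +1 → QR.
(397/503) = +1 → QR.
Total quadratic residues among the 4: 4.

4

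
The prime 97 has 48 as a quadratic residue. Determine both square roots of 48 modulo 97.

40, 57

97 ≡ 1 (mod 4), so we find a root by search.
Trying successive values, 40² = 1600 ≡ 48 (mod 97). The other root is 97 − 40 = 57.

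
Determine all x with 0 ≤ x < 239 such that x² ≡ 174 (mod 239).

Since 239 ≡ 3 (mod 4), a square root of 174 is 174^((239+1)/4) = 174^60 mod 239.
Repeated squaring: 174^2≡162, 174^4≡193, 174^8≡204, 174^16≡30, 174^32≡183 (mod 239).
174^60 = 174^(32+16+8+4) ≡ 202 (mod 239).
Check: 202² = 40804 ≡ 174 (mod 239). The two roots are 37 and 202.

37, 202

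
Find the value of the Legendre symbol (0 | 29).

Top reduces to 0: gcd > 1, so the symbol is 0.

0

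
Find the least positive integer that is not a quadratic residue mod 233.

(2/233) = +1, so 2 is a residue.
(3/233) = −1, so 3 is the smallest positive non-residue mod 233.

3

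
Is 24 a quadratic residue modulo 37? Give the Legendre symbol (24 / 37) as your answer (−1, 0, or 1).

Pull out 2^3: since 37 ≡ 5 (mod 8), (2/37) = -1, so (2/37)^3 = -1.
Reciprocity: 3 ≡ 3 and 37 ≡ 1 (mod 4), so (3/37) = +(37/3).
Reduce top mod 3: now compute (1/3).
Reached (1/3) = 1. Collecting the sign flips along the way, the symbol is -1.

-1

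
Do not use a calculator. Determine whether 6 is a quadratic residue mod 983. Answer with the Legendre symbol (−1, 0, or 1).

Pull out 2: since 983 ≡ 7 (mod 8), (2/983) = +1.
Reciprocity: 3 ≡ 3 and 983 ≡ 3 (mod 4), so (3/983) = −(983/3).
Reduce top mod 3: now compute (2/3).
Pull out 2: since 3 ≡ 3 (mod 8), (2/3) = -1.
Reached (1/3) = 1. Collecting the sign flips along the way, the symbol is +1.

1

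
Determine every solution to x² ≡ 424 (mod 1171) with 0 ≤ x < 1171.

Since 1171 ≡ 3 (mod 4), a square root of 424 is 424^((1171+1)/4) = 424^293 mod 1171.
Repeated squaring: 424^2≡613, 424^4≡1049, 424^8≡832, 424^16≡163, 424^32≡807, 424^64≡173, 424^128≡654, 424^256≡301 (mod 1171).
424^293 = 424^(256+32+4+1) ≡ 179 (mod 1171).
Check: 179² = 32041 ≡ 424 (mod 1171). The two roots are 179 and 992.

179, 992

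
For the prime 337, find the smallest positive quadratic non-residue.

(2/337) = +1, so 2 is a residue.
(3/337) = +1, so 3 is a residue.
(4/337) = +1, so 4 is a residue.
(5/337) = −1, so 5 is the smallest positive non-residue mod 337.

5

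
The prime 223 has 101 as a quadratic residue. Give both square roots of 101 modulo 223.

Since 223 ≡ 3 (mod 4), a square root of 101 is 101^((223+1)/4) = 101^56 mod 223.
Repeated squaring: 101^2≡166, 101^4≡127, 101^8≡73, 101^16≡200, 101^32≡83 (mod 223).
101^56 = 101^(32+16+8) ≡ 18 (mod 223).
Check: 18² = 324 ≡ 101 (mod 223). The two roots are 18 and 205.

18, 205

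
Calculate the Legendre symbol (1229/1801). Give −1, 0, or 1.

Reciprocity: 1229 ≡ 1 and 1801 ≡ 1 (mod 4), so (1229/1801) = +(1801/1229).
Reduce top mod 1229: now compute (572/1229).
Pull out 2^2: since 1229 ≡ 5 (mod 8), (2/1229) = -1, so (2/1229)^2 = +1.
Reciprocity: 143 ≡ 3 and 1229 ≡ 1 (mod 4), so (143/1229) = +(1229/143).
Reduce top mod 143: now compute (85/143).
Reciprocity: 85 ≡ 1 and 143 ≡ 3 (mod 4), so (85/143) = +(143/85).
Reduce top mod 85: now compute (58/85).
Pull out 2: since 85 ≡ 5 (mod 8), (2/85) = -1.
Reciprocity: 29 ≡ 1 and 85 ≡ 1 (mod 4), so (29/85) = +(85/29).
Reduce top mod 29: now compute (27/29).
Reciprocity: 27 ≡ 3 and 29 ≡ 1 (mod 4), so (27/29) = +(29/27).
Reduce top mod 27: now compute (2/27).
Pull out 2: since 27 ≡ 3 (mod 8), (2/27) = -1.
Reached (1/27) = 1. Collecting the sign flips along the way, the symbol is +1.

1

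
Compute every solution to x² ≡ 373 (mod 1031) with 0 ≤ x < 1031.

171, 860

Since 1031 ≡ 3 (mod 4), a square root of 373 is 373^((1031+1)/4) = 373^258 mod 1031.
Repeated squaring: 373^2≡975, 373^4≡43, 373^8≡818, 373^16≡5, 373^32≡25, 373^64≡625, 373^128≡907, 373^256≡942 (mod 1031).
373^258 = 373^(256+2) ≡ 860 (mod 1031).
Check: 860² = 739600 ≡ 373 (mod 1031). The two roots are 171 and 860.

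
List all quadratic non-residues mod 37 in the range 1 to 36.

2, 5, 6, 8, 13, 14, 15, 17, 18, 19, 20, 22, 23, 24, 29, 31, 32, 35

Square k = 1,…,18 (k and 37−k give the same square):
1²=1, 2²=4, 3²=9, 4²=16, 5²=25, 6²=36, 7²≡12, 8²≡27, 9²≡7, 10²≡26, 11²≡10, 12²≡33, 13²≡21, 14²≡11, 15²≡3, 16²≡34, 17²≡30, 18²≡28 (mod 37).
The residues are {1, 3, 4, 7, 9, 10, 11, 12, 16, 21, 25, 26, 27, 28, 30, 33, 34, 36}; the non-residues are the remaining 18 nonzero classes.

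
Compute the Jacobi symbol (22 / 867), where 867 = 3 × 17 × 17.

Pull out 2: since 867 ≡ 3 (mod 8), (2/867) = -1.
Reciprocity: 11 ≡ 3 and 867 ≡ 3 (mod 4), so (11/867) = −(867/11).
Reduce top mod 11: now compute (9/11).
Reciprocity: 9 ≡ 1 and 11 ≡ 3 (mod 4), so (9/11) = +(11/9).
Reduce top mod 9: now compute (2/9).
Pull out 2: since 9 ≡ 1 (mod 8), (2/9) = +1.
Reached (1/9) = 1. Collecting the sign flips along the way, the symbol is +1.

1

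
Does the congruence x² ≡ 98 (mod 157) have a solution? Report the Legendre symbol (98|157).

-1

Pull out 2: since 157 ≡ 5 (mod 8), (2/157) = -1.
Reciprocity: 49 ≡ 1 and 157 ≡ 1 (mod 4), so (49/157) = +(157/49).
Reduce top mod 49: now compute (10/49).
Pull out 2: since 49 ≡ 1 (mod 8), (2/49) = +1.
Reciprocity: 5 ≡ 1 and 49 ≡ 1 (mod 4), so (5/49) = +(49/5).
Reduce top mod 5: now compute (4/5).
Pull out 2^2: since 5 ≡ 5 (mod 8), (2/5) = -1, so (2/5)^2 = +1.
Reached (1/5) = 1. Collecting the sign flips along the way, the symbol is -1.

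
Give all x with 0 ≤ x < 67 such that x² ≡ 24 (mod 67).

15, 52

Since 67 ≡ 3 (mod 4), a square root of 24 is 24^((67+1)/4) = 24^17 mod 67.
Repeated squaring: 24^2≡40, 24^4≡59, 24^8≡64, 24^16≡9 (mod 67).
24^17 = 24^(16+1) ≡ 15 (mod 67).
Check: 15² = 225 ≡ 24 (mod 67). The two roots are 15 and 52.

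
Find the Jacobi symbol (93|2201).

Reciprocity: 93 ≡ 1 and 2201 ≡ 1 (mod 4), so (93/2201) = +(2201/93).
Reduce top mod 93: now compute (62/93).
Pull out 2: since 93 ≡ 5 (mod 8), (2/93) = -1.
Reciprocity: 31 ≡ 3 and 93 ≡ 1 (mod 4), so (31/93) = +(93/31).
Reduce top mod 31: now compute (0/31).
Top reduces to 0: gcd > 1, so the symbol is 0.

0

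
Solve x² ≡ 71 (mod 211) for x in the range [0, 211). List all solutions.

Since 211 ≡ 3 (mod 4), a square root of 71 is 71^((211+1)/4) = 71^53 mod 211.
Repeated squaring: 71^2≡188, 71^4≡107, 71^8≡55, 71^16≡71, 71^32≡188 (mod 211).
71^53 = 71^(32+16+4+1) ≡ 55 (mod 211).
Check: 55² = 3025 ≡ 71 (mod 211). The two roots are 55 and 156.

55, 156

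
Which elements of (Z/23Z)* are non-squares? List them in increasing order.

Square k = 1,…,11 (k and 23−k give the same square):
1²=1, 2²=4, 3²=9, 4²=16, 5²≡2, 6²≡13, 7²≡3, 8²≡18, 9²≡12, 10²≡8, 11²≡6 (mod 23).
The residues are {1, 2, 3, 4, 6, 8, 9, 12, 13, 16, 18}; the non-residues are the remaining 11 nonzero classes.

5,7,10,11,14,15,17,19,20,21,22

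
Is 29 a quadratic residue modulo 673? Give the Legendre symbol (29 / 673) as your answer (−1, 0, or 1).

Reciprocity: 29 ≡ 1 and 673 ≡ 1 (mod 4), so (29/673) = +(673/29).
Reduce top mod 29: now compute (6/29).
Pull out 2: since 29 ≡ 5 (mod 8), (2/29) = -1.
Reciprocity: 3 ≡ 3 and 29 ≡ 1 (mod 4), so (3/29) = +(29/3).
Reduce top mod 3: now compute (2/3).
Pull out 2: since 3 ≡ 3 (mod 8), (2/3) = -1.
Reached (1/3) = 1. Collecting the sign flips along the way, the symbol is +1.

1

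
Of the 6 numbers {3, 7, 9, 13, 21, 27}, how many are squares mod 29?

(3/29) = -1 → non-residue.
(7/29) = +1 → QR.
(9/29) = +1 → QR.
(13/29) = +1 → QR.
(21/29) = -1 → non-residue.
(27/29) = -1 → non-residue.
Total quadratic residues among the 6: 3.

3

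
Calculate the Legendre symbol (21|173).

Reciprocity: 21 ≡ 1 and 173 ≡ 1 (mod 4), so (21/173) = +(173/21).
Reduce top mod 21: now compute (5/21).
Reciprocity: 5 ≡ 1 and 21 ≡ 1 (mod 4), so (5/21) = +(21/5).
Reduce top mod 5: now compute (1/5).
Reached (1/5) = 1. Collecting the sign flips along the way, the symbol is +1.

1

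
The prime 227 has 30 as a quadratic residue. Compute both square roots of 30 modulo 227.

22, 205

Since 227 ≡ 3 (mod 4), a square root of 30 is 30^((227+1)/4) = 30^57 mod 227.
Repeated squaring: 30^2≡219, 30^4≡64, 30^8≡10, 30^16≡100, 30^32≡12 (mod 227).
30^57 = 30^(32+16+8+1) ≡ 205 (mod 227).
Check: 205² = 42025 ≡ 30 (mod 227). The two roots are 22 and 205.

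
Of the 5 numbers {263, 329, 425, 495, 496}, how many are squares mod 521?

3

(263/521) = +1 → QR.
(329/521) = -1 → non-residue.
(425/521) = -1 → non-residue.
(495/521) = +1 → QR.
(496/521) = +1 → QR.
Total quadratic residues among the 5: 3.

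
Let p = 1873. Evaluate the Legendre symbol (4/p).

Pull out 2^2: since 1873 ≡ 1 (mod 8), (2/1873) = +1, so (2/1873)^2 = +1.
Reached (1/1873) = 1. Collecting the sign flips along the way, the symbol is +1.

1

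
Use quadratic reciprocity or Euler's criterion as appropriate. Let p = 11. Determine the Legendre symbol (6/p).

Euler's criterion: (6/11) ≡ 6^5 (mod 11).
6^2 ≡ 3 (mod 11)
6^4 ≡ 9 (mod 11)
6^5 = 6^(4+1) ≡ 10 (mod 11).
Result is 10 ≡ −1, so (6/11) = −1.

-1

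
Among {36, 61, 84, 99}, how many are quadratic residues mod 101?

(36/101) = +1 → QR.
(61/101) = -1 → non-residue.
(84/101) = +1 → QR.
(99/101) = -1 → non-residue.
Total quadratic residues among the 4: 2.

2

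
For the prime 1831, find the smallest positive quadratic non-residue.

3

(2/1831) = +1, so 2 is a residue.
(3/1831) = −1, so 3 is the smallest positive non-residue mod 1831.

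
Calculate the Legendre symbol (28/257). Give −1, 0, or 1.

-1

Pull out 2^2: since 257 ≡ 1 (mod 8), (2/257) = +1, so (2/257)^2 = +1.
Reciprocity: 7 ≡ 3 and 257 ≡ 1 (mod 4), so (7/257) = +(257/7).
Reduce top mod 7: now compute (5/7).
Reciprocity: 5 ≡ 1 and 7 ≡ 3 (mod 4), so (5/7) = +(7/5).
Reduce top mod 5: now compute (2/5).
Pull out 2: since 5 ≡ 5 (mod 8), (2/5) = -1.
Reached (1/5) = 1. Collecting the sign flips along the way, the symbol is -1.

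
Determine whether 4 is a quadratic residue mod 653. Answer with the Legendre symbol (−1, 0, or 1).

1

Pull out 2^2: since 653 ≡ 5 (mod 8), (2/653) = -1, so (2/653)^2 = +1.
Reached (1/653) = 1. Collecting the sign flips along the way, the symbol is +1.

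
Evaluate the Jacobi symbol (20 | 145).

0

Pull out 2^2: since 145 ≡ 1 (mod 8), (2/145) = +1, so (2/145)^2 = +1.
Reciprocity: 5 ≡ 1 and 145 ≡ 1 (mod 4), so (5/145) = +(145/5).
Reduce top mod 5: now compute (0/5).
Top reduces to 0: gcd > 1, so the symbol is 0.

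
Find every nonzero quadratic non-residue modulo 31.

3, 6, 11, 12, 13, 15, 17, 21, 22, 23, 24, 26, 27, 29, 30

Square k = 1,…,15 (k and 31−k give the same square):
1²=1, 2²=4, 3²=9, 4²=16, 5²=25, 6²≡5, 7²≡18, 8²≡2, 9²≡19, 10²≡7, 11²≡28, 12²≡20, 13²≡14, 14²≡10, 15²≡8 (mod 31).
The residues are {1, 2, 4, 5, 7, 8, 9, 10, 14, 16, 18, 19, 20, 25, 28}; the non-residues are the remaining 15 nonzero classes.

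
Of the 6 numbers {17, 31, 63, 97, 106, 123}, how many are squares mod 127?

(17/127) = +1 → QR.
(31/127) = +1 → QR.
(63/127) = -1 → non-residue.
(97/127) = -1 → non-residue.
(106/127) = -1 → non-residue.
(123/127) = -1 → non-residue.
Total quadratic residues among the 6: 2.

2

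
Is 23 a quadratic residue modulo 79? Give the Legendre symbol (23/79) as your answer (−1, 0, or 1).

Reciprocity: 23 ≡ 3 and 79 ≡ 3 (mod 4), so (23/79) = −(79/23).
Reduce top mod 23: now compute (10/23).
Pull out 2: since 23 ≡ 7 (mod 8), (2/23) = +1.
Reciprocity: 5 ≡ 1 and 23 ≡ 3 (mod 4), so (5/23) = +(23/5).
Reduce top mod 5: now compute (3/5).
Reciprocity: 3 ≡ 3 and 5 ≡ 1 (mod 4), so (3/5) = +(5/3).
Reduce top mod 3: now compute (2/3).
Pull out 2: since 3 ≡ 3 (mod 8), (2/3) = -1.
Reached (1/3) = 1. Collecting the sign flips along the way, the symbol is +1.

1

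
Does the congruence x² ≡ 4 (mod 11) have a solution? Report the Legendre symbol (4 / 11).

Euler's criterion: (4/11) ≡ 4^5 (mod 11).
4^2 ≡ 5 (mod 11)
4^4 ≡ 3 (mod 11)
4^5 = 4^(4+1) ≡ 1 (mod 11).
Result is 1, so (4/11) = 1.

1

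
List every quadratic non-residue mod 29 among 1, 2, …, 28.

Square k = 1,…,14 (k and 29−k give the same square):
1²=1, 2²=4, 3²=9, 4²=16, 5²=25, 6²≡7, 7²≡20, 8²≡6, 9²≡23, 10²≡13, 11²≡5, 12²≡28, 13²≡24, 14²≡22 (mod 29).
The residues are {1, 4, 5, 6, 7, 9, 13, 16, 20, 22, 23, 24, 25, 28}; the non-residues are the remaining 14 nonzero classes.

2, 3, 8, 10, 11, 12, 14, 15, 17, 18, 19, 21, 26, 27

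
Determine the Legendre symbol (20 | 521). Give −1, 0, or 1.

1

Euler's criterion: (20/521) ≡ 20^260 (mod 521).
20^2 ≡ 400 (mod 521)
20^4 ≡ 53 (mod 521)
20^8 ≡ 204 (mod 521)
20^16 ≡ 457 (mod 521)
20^32 ≡ 449 (mod 521)
20^64 ≡ 495 (mod 521)
20^128 ≡ 155 (mod 521)
20^256 ≡ 59 (mod 521)
20^260 = 20^(256+4) ≡ 1 (mod 521).
Result is 1, so (20/521) = 1.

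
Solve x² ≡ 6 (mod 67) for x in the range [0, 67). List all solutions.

Since 67 ≡ 3 (mod 4), a square root of 6 is 6^((67+1)/4) = 6^17 mod 67.
Repeated squaring: 6^2≡36, 6^4≡23, 6^8≡60, 6^16≡49 (mod 67).
6^17 = 6^(16+1) ≡ 26 (mod 67).
Check: 26² = 676 ≡ 6 (mod 67). The two roots are 26 and 41.

26, 41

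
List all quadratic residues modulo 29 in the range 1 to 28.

1, 4, 5, 6, 7, 9, 13, 16, 20, 22, 23, 24, 25, 28

Square k = 1,…,14 (k and 29−k give the same square):
1²=1, 2²=4, 3²=9, 4²=16, 5²=25, 6²≡7, 7²≡20, 8²≡6, 9²≡23, 10²≡13, 11²≡5, 12²≡28, 13²≡24, 14²≡22 (mod 29).
So the quadratic residues mod 29 are {1, 4, 5, 6, 7, 9, 13, 16, 20, 22, 23, 24, 25, 28}.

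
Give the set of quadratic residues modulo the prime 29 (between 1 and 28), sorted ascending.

Square k = 1,…,14 (k and 29−k give the same square):
1²=1, 2²=4, 3²=9, 4²=16, 5²=25, 6²≡7, 7²≡20, 8²≡6, 9²≡23, 10²≡13, 11²≡5, 12²≡28, 13²≡24, 14²≡22 (mod 29).
So the quadratic residues mod 29 are {1, 4, 5, 6, 7, 9, 13, 16, 20, 22, 23, 24, 25, 28}.

1 4 5 6 7 9 13 16 20 22 23 24 25 28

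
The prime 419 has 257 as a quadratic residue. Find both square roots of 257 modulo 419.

Since 419 ≡ 3 (mod 4), a square root of 257 is 257^((419+1)/4) = 257^105 mod 419.
Repeated squaring: 257^2≡266, 257^4≡364, 257^8≡92, 257^16≡84, 257^32≡352, 257^64≡299 (mod 419).
257^105 = 257^(64+32+8+1) ≡ 393 (mod 419).
Check: 393² = 154449 ≡ 257 (mod 419). The two roots are 26 and 393.

26, 393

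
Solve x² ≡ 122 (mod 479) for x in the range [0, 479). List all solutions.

238, 241

Since 479 ≡ 3 (mod 4), a square root of 122 is 122^((479+1)/4) = 122^120 mod 479.
Repeated squaring: 122^2≡35, 122^4≡267, 122^8≡397, 122^16≡18, 122^32≡324, 122^64≡75 (mod 479).
122^120 = 122^(64+32+16+8) ≡ 241 (mod 479).
Check: 241² = 58081 ≡ 122 (mod 479). The two roots are 238 and 241.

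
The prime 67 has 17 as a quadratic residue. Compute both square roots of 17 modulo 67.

Since 67 ≡ 3 (mod 4), a square root of 17 is 17^((67+1)/4) = 17^17 mod 67.
Repeated squaring: 17^2≡21, 17^4≡39, 17^8≡47, 17^16≡65 (mod 67).
17^17 = 17^(16+1) ≡ 33 (mod 67).
Check: 33² = 1089 ≡ 17 (mod 67). The two roots are 33 and 34.

33, 34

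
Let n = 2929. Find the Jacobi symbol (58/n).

0

Pull out 2: since 2929 ≡ 1 (mod 8), (2/2929) = +1.
Reciprocity: 29 ≡ 1 and 2929 ≡ 1 (mod 4), so (29/2929) = +(2929/29).
Reduce top mod 29: now compute (0/29).
Top reduces to 0: gcd > 1, so the symbol is 0.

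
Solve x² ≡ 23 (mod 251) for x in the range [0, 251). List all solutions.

104, 147

Since 251 ≡ 3 (mod 4), a square root of 23 is 23^((251+1)/4) = 23^63 mod 251.
Repeated squaring: 23^2≡27, 23^4≡227, 23^8≡74, 23^16≡205, 23^32≡108 (mod 251).
23^63 = 23^(32+16+8+4+2+1) ≡ 147 (mod 251).
Check: 147² = 21609 ≡ 23 (mod 251). The two roots are 104 and 147.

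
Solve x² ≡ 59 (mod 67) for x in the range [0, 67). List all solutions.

Since 67 ≡ 3 (mod 4), a square root of 59 is 59^((67+1)/4) = 59^17 mod 67.
Repeated squaring: 59^2≡64, 59^4≡9, 59^8≡14, 59^16≡62 (mod 67).
59^17 = 59^(16+1) ≡ 40 (mod 67).
Check: 40² = 1600 ≡ 59 (mod 67). The two roots are 27 and 40.

27, 40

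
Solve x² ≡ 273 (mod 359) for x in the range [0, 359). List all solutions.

144, 215

Since 359 ≡ 3 (mod 4), a square root of 273 is 273^((359+1)/4) = 273^90 mod 359.
Repeated squaring: 273^2≡216, 273^4≡345, 273^8≡196, 273^16≡3, 273^32≡9, 273^64≡81 (mod 359).
273^90 = 273^(64+16+8+2) ≡ 144 (mod 359).
Check: 144² = 20736 ≡ 273 (mod 359). The two roots are 144 and 215.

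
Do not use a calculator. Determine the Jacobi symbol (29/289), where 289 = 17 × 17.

1

Reciprocity: 29 ≡ 1 and 289 ≡ 1 (mod 4), so (29/289) = +(289/29).
Reduce top mod 29: now compute (28/29).
Pull out 2^2: since 29 ≡ 5 (mod 8), (2/29) = -1, so (2/29)^2 = +1.
Reciprocity: 7 ≡ 3 and 29 ≡ 1 (mod 4), so (7/29) = +(29/7).
Reduce top mod 7: now compute (1/7).
Reached (1/7) = 1. Collecting the sign flips along the way, the symbol is +1.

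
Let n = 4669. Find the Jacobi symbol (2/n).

Pull out 2: since 4669 ≡ 5 (mod 8), (2/4669) = -1.
Reached (1/4669) = 1. Collecting the sign flips along the way, the symbol is -1.

-1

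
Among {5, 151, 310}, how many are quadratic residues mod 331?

(5/331) = +1 → QR.
(151/331) = -1 → non-residue.
(310/331) = -1 → non-residue.
Total quadratic residues among the 3: 1.

1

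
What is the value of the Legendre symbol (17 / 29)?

-1

Euler's criterion: (17/29) ≡ 17^14 (mod 29).
17^2 ≡ 28 (mod 29)
17^4 ≡ 1 (mod 29)
17^8 ≡ 1 (mod 29)
17^14 = 17^(8+4+2) ≡ 28 (mod 29).
Result is 28 ≡ −1, so (17/29) = −1.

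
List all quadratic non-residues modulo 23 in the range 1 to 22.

Square k = 1,…,11 (k and 23−k give the same square):
1²=1, 2²=4, 3²=9, 4²=16, 5²≡2, 6²≡13, 7²≡3, 8²≡18, 9²≡12, 10²≡8, 11²≡6 (mod 23).
The residues are {1, 2, 3, 4, 6, 8, 9, 12, 13, 16, 18}; the non-residues are the remaining 11 nonzero classes.

5 7 10 11 14 15 17 19 20 21 22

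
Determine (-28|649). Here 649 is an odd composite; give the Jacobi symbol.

First reduce: -28 ≡ 621 (mod 649).
Reciprocity: 621 ≡ 1 and 649 ≡ 1 (mod 4), so (621/649) = +(649/621).
Reduce top mod 621: now compute (28/621).
Pull out 2^2: since 621 ≡ 5 (mod 8), (2/621) = -1, so (2/621)^2 = +1.
Reciprocity: 7 ≡ 3 and 621 ≡ 1 (mod 4), so (7/621) = +(621/7).
Reduce top mod 7: now compute (5/7).
Reciprocity: 5 ≡ 1 and 7 ≡ 3 (mod 4), so (5/7) = +(7/5).
Reduce top mod 5: now compute (2/5).
Pull out 2: since 5 ≡ 5 (mod 8), (2/5) = -1.
Reached (1/5) = 1. Collecting the sign flips along the way, the symbol is -1.

-1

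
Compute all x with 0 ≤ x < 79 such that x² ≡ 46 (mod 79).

Since 79 ≡ 3 (mod 4), a square root of 46 is 46^((79+1)/4) = 46^20 mod 79.
Repeated squaring: 46^2≡62, 46^4≡52, 46^8≡18, 46^16≡8 (mod 79).
46^20 = 46^(16+4) ≡ 21 (mod 79).
Check: 21² = 441 ≡ 46 (mod 79). The two roots are 21 and 58.

21, 58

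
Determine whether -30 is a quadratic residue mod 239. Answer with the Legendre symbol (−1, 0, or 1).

-1

Euler's criterion: (-30/239) ≡ 209^119 (mod 239).
209^2 ≡ 183 (mod 239)
209^4 ≡ 29 (mod 239)
209^8 ≡ 124 (mod 239)
209^16 ≡ 80 (mod 239)
209^32 ≡ 186 (mod 239)
209^64 ≡ 180 (mod 239)
209^119 = 209^(64+32+16+4+2+1) ≡ 238 (mod 239).
Result is 238 ≡ −1, so (-30/239) = −1.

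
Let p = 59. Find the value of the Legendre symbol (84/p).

First reduce: 84 ≡ 25 (mod 59).
Reciprocity: 25 ≡ 1 and 59 ≡ 3 (mod 4), so (25/59) = +(59/25).
Reduce top mod 25: now compute (9/25).
Reciprocity: 9 ≡ 1 and 25 ≡ 1 (mod 4), so (9/25) = +(25/9).
Reduce top mod 9: now compute (7/9).
Reciprocity: 7 ≡ 3 and 9 ≡ 1 (mod 4), so (7/9) = +(9/7).
Reduce top mod 7: now compute (2/7).
Pull out 2: since 7 ≡ 7 (mod 8), (2/7) = +1.
Reached (1/7) = 1. Collecting the sign flips along the way, the symbol is +1.

1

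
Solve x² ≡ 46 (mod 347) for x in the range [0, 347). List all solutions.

156, 191

Since 347 ≡ 3 (mod 4), a square root of 46 is 46^((347+1)/4) = 46^87 mod 347.
Repeated squaring: 46^2≡34, 46^4≡115, 46^8≡39, 46^16≡133, 46^32≡339, 46^64≡64 (mod 347).
46^87 = 46^(64+16+4+2+1) ≡ 156 (mod 347).
Check: 156² = 24336 ≡ 46 (mod 347). The two roots are 156 and 191.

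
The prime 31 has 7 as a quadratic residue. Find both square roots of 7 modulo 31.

10, 21

Since 31 ≡ 3 (mod 4), a square root of 7 is 7^((31+1)/4) = 7^8 mod 31.
Repeated squaring: 7^2≡18, 7^4≡14, 7^8≡10 (mod 31).
7^8 = 7^(8) ≡ 10 (mod 31).
Check: 10² = 100 ≡ 7 (mod 31). The two roots are 10 and 21.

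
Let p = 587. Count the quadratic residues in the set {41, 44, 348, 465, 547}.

1

(41/587) = -1 → non-residue.
(44/587) = -1 → non-residue.
(348/587) = +1 → QR.
(465/587) = -1 → non-residue.
(547/587) = -1 → non-residue.
Total quadratic residues among the 5: 1.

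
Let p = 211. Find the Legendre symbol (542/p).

1

First reduce: 542 ≡ 120 (mod 211).
Pull out 2^3: since 211 ≡ 3 (mod 8), (2/211) = -1, so (2/211)^3 = -1.
Reciprocity: 15 ≡ 3 and 211 ≡ 3 (mod 4), so (15/211) = −(211/15).
Reduce top mod 15: now compute (1/15).
Reached (1/15) = 1. Collecting the sign flips along the way, the symbol is +1.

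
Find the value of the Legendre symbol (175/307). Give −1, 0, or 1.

1

Reciprocity: 175 ≡ 3 and 307 ≡ 3 (mod 4), so (175/307) = −(307/175).
Reduce top mod 175: now compute (132/175).
Pull out 2^2: since 175 ≡ 7 (mod 8), (2/175) = +1, so (2/175)^2 = +1.
Reciprocity: 33 ≡ 1 and 175 ≡ 3 (mod 4), so (33/175) = +(175/33).
Reduce top mod 33: now compute (10/33).
Pull out 2: since 33 ≡ 1 (mod 8), (2/33) = +1.
Reciprocity: 5 ≡ 1 and 33 ≡ 1 (mod 4), so (5/33) = +(33/5).
Reduce top mod 5: now compute (3/5).
Reciprocity: 3 ≡ 3 and 5 ≡ 1 (mod 4), so (3/5) = +(5/3).
Reduce top mod 3: now compute (2/3).
Pull out 2: since 3 ≡ 3 (mod 8), (2/3) = -1.
Reached (1/3) = 1. Collecting the sign flips along the way, the symbol is +1.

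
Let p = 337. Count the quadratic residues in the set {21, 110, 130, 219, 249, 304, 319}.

3

(21/337) = +1 → QR.
(110/337) = +1 → QR.
(130/337) = -1 → non-residue.
(219/337) = -1 → non-residue.
(249/337) = -1 → non-residue.
(304/337) = -1 → non-residue.
(319/337) = +1 → QR.
Total quadratic residues among the 7: 3.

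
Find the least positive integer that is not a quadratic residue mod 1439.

7

(2/1439) = +1, so 2 is a residue.
(3/1439) = +1, so 3 is a residue.
(4/1439) = +1, so 4 is a residue.
(5/1439) = +1, so 5 is a residue.
(6/1439) = +1, so 6 is a residue.
(7/1439) = −1, so 7 is the smallest positive non-residue mod 1439.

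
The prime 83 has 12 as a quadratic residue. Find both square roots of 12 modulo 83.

Since 83 ≡ 3 (mod 4), a square root of 12 is 12^((83+1)/4) = 12^21 mod 83.
Repeated squaring: 12^2≡61, 12^4≡69, 12^8≡30, 12^16≡70 (mod 83).
12^21 = 12^(16+4+1) ≡ 26 (mod 83).
Check: 26² = 676 ≡ 12 (mod 83). The two roots are 26 and 57.

26, 57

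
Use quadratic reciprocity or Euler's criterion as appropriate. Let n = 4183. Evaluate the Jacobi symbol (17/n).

Reciprocity: 17 ≡ 1 and 4183 ≡ 3 (mod 4), so (17/4183) = +(4183/17).
Reduce top mod 17: now compute (1/17).
Reached (1/17) = 1. Collecting the sign flips along the way, the symbol is +1.

1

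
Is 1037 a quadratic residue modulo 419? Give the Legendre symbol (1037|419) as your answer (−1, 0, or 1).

1

Euler's criterion: (1037/419) ≡ 199^209 (mod 419).
199^2 ≡ 215 (mod 419)
199^4 ≡ 135 (mod 419)
199^8 ≡ 208 (mod 419)
199^16 ≡ 107 (mod 419)
199^32 ≡ 136 (mod 419)
199^64 ≡ 60 (mod 419)
199^128 ≡ 248 (mod 419)
199^209 = 199^(128+64+16+1) ≡ 1 (mod 419).
Result is 1, so (1037/419) = 1.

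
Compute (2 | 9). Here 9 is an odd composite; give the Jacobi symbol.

1

Pull out 2: since 9 ≡ 1 (mod 8), (2/9) = +1.
Reached (1/9) = 1. Collecting the sign flips along the way, the symbol is +1.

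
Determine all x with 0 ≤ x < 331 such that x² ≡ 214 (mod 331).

Since 331 ≡ 3 (mod 4), a square root of 214 is 214^((331+1)/4) = 214^83 mod 331.
Repeated squaring: 214^2≡118, 214^4≡22, 214^8≡153, 214^16≡239, 214^32≡189, 214^64≡304 (mod 331).
214^83 = 214^(64+16+2+1) ≡ 144 (mod 331).
Check: 144² = 20736 ≡ 214 (mod 331). The two roots are 144 and 187.

144, 187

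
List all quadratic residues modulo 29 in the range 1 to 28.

1, 4, 5, 6, 7, 9, 13, 16, 20, 22, 23, 24, 25, 28

Square k = 1,…,14 (k and 29−k give the same square):
1²=1, 2²=4, 3²=9, 4²=16, 5²=25, 6²≡7, 7²≡20, 8²≡6, 9²≡23, 10²≡13, 11²≡5, 12²≡28, 13²≡24, 14²≡22 (mod 29).
So the quadratic residues mod 29 are {1, 4, 5, 6, 7, 9, 13, 16, 20, 22, 23, 24, 25, 28}.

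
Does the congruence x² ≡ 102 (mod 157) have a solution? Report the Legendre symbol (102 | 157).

-1

Euler's criterion: (102/157) ≡ 102^78 (mod 157).
102^2 ≡ 42 (mod 157)
102^4 ≡ 37 (mod 157)
102^8 ≡ 113 (mod 157)
102^16 ≡ 52 (mod 157)
102^32 ≡ 35 (mod 157)
102^64 ≡ 126 (mod 157)
102^78 = 102^(64+8+4+2) ≡ 156 (mod 157).
Result is 156 ≡ −1, so (102/157) = −1.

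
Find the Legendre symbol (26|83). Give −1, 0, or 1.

1

Euler's criterion: (26/83) ≡ 26^41 (mod 83).
26^2 ≡ 12 (mod 83)
26^4 ≡ 61 (mod 83)
26^8 ≡ 69 (mod 83)
26^16 ≡ 30 (mod 83)
26^32 ≡ 70 (mod 83)
26^41 = 26^(32+8+1) ≡ 1 (mod 83).
Result is 1, so (26/83) = 1.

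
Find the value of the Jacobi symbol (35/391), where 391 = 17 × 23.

1

Reciprocity: 35 ≡ 3 and 391 ≡ 3 (mod 4), so (35/391) = −(391/35).
Reduce top mod 35: now compute (6/35).
Pull out 2: since 35 ≡ 3 (mod 8), (2/35) = -1.
Reciprocity: 3 ≡ 3 and 35 ≡ 3 (mod 4), so (3/35) = −(35/3).
Reduce top mod 3: now compute (2/3).
Pull out 2: since 3 ≡ 3 (mod 8), (2/3) = -1.
Reached (1/3) = 1. Collecting the sign flips along the way, the symbol is +1.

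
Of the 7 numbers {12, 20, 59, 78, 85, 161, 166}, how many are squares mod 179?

5

(12/179) = +1 → QR.
(20/179) = +1 → QR.
(59/179) = +1 → QR.
(78/179) = -1 → non-residue.
(85/179) = +1 → QR.
(161/179) = +1 → QR.
(166/179) = -1 → non-residue.
Total quadratic residues among the 7: 5.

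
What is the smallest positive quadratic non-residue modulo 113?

3

(2/113) = +1, so 2 is a residue.
(3/113) = −1, so 3 is the smallest positive non-residue mod 113.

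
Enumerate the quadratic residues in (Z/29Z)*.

1 4 5 6 7 9 13 16 20 22 23 24 25 28

Square k = 1,…,14 (k and 29−k give the same square):
1²=1, 2²=4, 3²=9, 4²=16, 5²=25, 6²≡7, 7²≡20, 8²≡6, 9²≡23, 10²≡13, 11²≡5, 12²≡28, 13²≡24, 14²≡22 (mod 29).
So the quadratic residues mod 29 are {1, 4, 5, 6, 7, 9, 13, 16, 20, 22, 23, 24, 25, 28}.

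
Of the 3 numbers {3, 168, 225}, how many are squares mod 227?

2

(3/227) = +1 → QR.
(168/227) = -1 → non-residue.
(225/227) = +1 → QR.
Total quadratic residues among the 3: 2.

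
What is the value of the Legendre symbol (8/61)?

-1

Euler's criterion: (8/61) ≡ 8^30 (mod 61).
8^2 ≡ 3 (mod 61)
8^4 ≡ 9 (mod 61)
8^8 ≡ 20 (mod 61)
8^16 ≡ 34 (mod 61)
8^30 = 8^(16+8+4+2) ≡ 60 (mod 61).
Result is 60 ≡ −1, so (8/61) = −1.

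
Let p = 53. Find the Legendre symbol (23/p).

Euler's criterion: (23/53) ≡ 23^26 (mod 53).
23^2 ≡ 52 (mod 53)
23^4 ≡ 1 (mod 53)
23^8 ≡ 1 (mod 53)
23^16 ≡ 1 (mod 53)
23^26 = 23^(16+8+2) ≡ 52 (mod 53).
Result is 52 ≡ −1, so (23/53) = −1.

-1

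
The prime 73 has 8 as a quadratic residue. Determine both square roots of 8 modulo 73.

9, 64

73 ≡ 1 (mod 4), so we find a root by search.
Trying successive values, 9² = 81 ≡ 8 (mod 73). The other root is 73 − 9 = 64.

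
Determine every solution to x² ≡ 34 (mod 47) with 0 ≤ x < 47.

Since 47 ≡ 3 (mod 4), a square root of 34 is 34^((47+1)/4) = 34^12 mod 47.
Repeated squaring: 34^2≡28, 34^4≡32, 34^8≡37 (mod 47).
34^12 = 34^(8+4) ≡ 9 (mod 47).
Check: 9² = 81 ≡ 34 (mod 47). The two roots are 9 and 38.

9, 38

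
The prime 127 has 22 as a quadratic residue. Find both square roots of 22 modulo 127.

Since 127 ≡ 3 (mod 4), a square root of 22 is 22^((127+1)/4) = 22^32 mod 127.
Repeated squaring: 22^2≡103, 22^4≡68, 22^8≡52, 22^16≡37, 22^32≡99 (mod 127).
22^32 = 22^(32) ≡ 99 (mod 127).
Check: 99² = 9801 ≡ 22 (mod 127). The two roots are 28 and 99.

28, 99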